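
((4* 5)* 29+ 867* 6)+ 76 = 5858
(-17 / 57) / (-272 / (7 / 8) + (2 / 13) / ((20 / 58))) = 7735 / 8050509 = 0.00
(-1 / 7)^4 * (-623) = -89 / 343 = -0.26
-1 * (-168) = 168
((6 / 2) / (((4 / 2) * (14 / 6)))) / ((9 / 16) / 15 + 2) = 360 / 1141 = 0.32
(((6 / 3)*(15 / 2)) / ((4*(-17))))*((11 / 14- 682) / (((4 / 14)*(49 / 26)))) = 109395 / 392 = 279.07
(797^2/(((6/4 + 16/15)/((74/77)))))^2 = 1988562450489440400/35153041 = 56568717639.23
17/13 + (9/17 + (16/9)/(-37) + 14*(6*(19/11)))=146.88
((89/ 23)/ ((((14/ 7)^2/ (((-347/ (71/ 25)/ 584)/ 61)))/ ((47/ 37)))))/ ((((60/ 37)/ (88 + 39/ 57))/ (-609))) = 2482465872775/ 17684893568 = 140.37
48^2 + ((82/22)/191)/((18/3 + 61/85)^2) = 1578268269089/685012141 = 2304.00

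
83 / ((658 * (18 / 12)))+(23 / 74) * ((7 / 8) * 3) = 525857 / 584304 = 0.90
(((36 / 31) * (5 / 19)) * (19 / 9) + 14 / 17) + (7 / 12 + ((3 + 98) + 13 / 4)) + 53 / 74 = 6260246 / 58497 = 107.02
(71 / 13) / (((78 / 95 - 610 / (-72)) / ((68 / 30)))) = 550392 / 413179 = 1.33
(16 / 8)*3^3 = 54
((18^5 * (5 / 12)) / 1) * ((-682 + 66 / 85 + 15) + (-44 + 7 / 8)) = -9494232831 / 17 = -558484284.18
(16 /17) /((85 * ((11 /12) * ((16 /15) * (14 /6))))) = 108 /22253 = 0.00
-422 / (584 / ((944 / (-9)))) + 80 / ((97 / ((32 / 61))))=296324852 / 3887469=76.23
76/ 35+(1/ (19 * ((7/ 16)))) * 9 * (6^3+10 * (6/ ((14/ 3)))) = 1163548/ 4655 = 249.96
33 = 33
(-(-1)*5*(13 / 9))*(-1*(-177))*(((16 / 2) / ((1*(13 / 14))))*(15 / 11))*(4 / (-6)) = -330400 / 33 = -10012.12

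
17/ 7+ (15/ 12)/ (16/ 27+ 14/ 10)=23017/ 7532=3.06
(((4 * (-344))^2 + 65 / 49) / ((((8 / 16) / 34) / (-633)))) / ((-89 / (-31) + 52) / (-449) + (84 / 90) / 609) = 72537806950948436220 / 107406383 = 675358437039.52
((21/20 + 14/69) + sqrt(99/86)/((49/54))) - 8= -9311/1380 + 81 * sqrt(946)/2107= -5.56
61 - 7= 54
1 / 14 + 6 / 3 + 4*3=197 / 14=14.07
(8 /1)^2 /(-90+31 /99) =-6336 /8879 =-0.71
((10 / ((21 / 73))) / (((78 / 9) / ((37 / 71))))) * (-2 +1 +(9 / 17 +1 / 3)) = -13505 / 47073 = -0.29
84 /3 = 28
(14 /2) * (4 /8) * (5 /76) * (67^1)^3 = 10526705 /152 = 69254.64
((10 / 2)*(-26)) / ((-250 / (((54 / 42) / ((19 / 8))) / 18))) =0.02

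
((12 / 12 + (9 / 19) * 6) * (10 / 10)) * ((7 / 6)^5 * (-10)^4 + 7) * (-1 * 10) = -3835338605 / 4617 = -830699.29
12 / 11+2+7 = 10.09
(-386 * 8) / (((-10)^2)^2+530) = -1544 / 5265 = -0.29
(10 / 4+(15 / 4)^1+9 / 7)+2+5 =407 / 28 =14.54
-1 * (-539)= 539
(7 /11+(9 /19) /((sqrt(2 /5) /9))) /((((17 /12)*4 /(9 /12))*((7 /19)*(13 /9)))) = 1539 /9724+6561*sqrt(10) /12376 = 1.83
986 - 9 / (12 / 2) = 1969 / 2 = 984.50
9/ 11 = 0.82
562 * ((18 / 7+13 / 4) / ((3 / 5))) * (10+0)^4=1145075000 / 21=54527380.95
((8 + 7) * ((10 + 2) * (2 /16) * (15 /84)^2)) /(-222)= -375 /116032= -0.00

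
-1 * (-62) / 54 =1.15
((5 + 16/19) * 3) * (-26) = -8658/19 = -455.68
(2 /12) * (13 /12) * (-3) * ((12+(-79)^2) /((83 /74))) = -3007693 /996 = -3019.77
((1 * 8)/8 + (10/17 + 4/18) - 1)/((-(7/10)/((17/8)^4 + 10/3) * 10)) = -9037213/3290112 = -2.75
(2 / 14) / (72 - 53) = 1 / 133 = 0.01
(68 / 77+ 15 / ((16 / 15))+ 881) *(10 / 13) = 5519025 / 8008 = 689.19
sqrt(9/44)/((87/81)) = 81 * sqrt(11)/638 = 0.42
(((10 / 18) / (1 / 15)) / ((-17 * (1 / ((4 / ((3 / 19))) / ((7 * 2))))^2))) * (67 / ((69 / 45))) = -12093500 / 172431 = -70.14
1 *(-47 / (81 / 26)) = -1222 / 81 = -15.09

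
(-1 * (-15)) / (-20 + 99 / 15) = -75 / 67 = -1.12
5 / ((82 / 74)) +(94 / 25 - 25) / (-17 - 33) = 253021 / 51250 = 4.94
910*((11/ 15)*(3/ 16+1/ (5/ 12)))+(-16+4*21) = 71789/ 40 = 1794.72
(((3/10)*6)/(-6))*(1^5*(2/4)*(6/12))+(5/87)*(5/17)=-3437/59160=-0.06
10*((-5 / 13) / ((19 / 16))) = -800 / 247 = -3.24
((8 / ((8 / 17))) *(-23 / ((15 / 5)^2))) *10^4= -3910000 / 9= -434444.44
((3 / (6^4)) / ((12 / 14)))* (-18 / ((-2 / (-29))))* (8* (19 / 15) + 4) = -10759 / 1080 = -9.96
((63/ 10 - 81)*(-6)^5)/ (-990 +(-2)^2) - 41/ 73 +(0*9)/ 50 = -106109329/ 179945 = -589.68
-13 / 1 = -13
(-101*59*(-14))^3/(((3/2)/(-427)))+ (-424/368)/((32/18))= -165287830478396901.98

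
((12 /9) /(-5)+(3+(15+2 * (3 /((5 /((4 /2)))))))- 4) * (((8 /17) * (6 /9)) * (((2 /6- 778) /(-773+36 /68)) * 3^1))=2258344 /147735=15.29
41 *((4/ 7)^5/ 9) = 41984/ 151263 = 0.28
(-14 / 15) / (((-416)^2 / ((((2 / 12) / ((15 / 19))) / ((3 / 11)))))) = -1463 / 350438400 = -0.00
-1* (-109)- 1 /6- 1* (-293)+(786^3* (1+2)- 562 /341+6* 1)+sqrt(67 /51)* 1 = sqrt(3417) /51+2980537863583 /2046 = 1456763375.33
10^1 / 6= 5 / 3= 1.67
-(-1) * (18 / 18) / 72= 1 / 72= 0.01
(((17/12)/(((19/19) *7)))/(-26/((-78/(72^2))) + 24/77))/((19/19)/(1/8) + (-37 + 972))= 187/1505933280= 0.00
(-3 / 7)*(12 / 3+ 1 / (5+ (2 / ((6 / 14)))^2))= -417 / 241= -1.73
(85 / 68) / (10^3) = 1 / 800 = 0.00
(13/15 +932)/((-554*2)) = -13993/16620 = -0.84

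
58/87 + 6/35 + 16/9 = 824/315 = 2.62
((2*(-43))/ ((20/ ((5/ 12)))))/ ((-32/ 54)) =387/ 128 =3.02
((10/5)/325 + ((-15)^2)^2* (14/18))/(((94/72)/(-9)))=-4146188148/15275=-271436.21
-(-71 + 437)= -366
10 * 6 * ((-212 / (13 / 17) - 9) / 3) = -74420 / 13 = -5724.62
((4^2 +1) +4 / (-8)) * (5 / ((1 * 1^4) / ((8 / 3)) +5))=15.35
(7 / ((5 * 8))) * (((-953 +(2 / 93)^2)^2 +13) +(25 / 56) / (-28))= 106529390219803991 / 670254600960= 158938.69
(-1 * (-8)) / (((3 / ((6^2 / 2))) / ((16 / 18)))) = 128 / 3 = 42.67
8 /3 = 2.67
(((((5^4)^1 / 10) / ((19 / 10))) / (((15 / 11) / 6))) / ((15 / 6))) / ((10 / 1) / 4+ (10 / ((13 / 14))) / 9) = 51480 / 3287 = 15.66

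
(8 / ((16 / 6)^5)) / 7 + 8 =229619 / 28672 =8.01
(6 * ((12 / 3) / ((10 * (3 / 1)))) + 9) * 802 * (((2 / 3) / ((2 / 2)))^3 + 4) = 33767.17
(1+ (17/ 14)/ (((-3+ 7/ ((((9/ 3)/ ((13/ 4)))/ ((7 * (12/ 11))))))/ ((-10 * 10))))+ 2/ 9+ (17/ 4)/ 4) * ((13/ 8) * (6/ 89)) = 144989/ 18062016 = 0.01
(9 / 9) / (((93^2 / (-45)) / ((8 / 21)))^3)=-64000 / 8219171589741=-0.00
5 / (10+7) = 5 / 17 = 0.29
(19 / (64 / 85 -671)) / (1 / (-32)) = 51680 / 56971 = 0.91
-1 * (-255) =255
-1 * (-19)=19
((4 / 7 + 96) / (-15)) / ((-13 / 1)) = 52 / 105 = 0.50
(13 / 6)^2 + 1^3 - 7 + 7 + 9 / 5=1349 / 180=7.49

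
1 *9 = 9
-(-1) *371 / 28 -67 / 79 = 12.40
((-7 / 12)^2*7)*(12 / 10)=343 / 120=2.86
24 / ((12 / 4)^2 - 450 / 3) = -8 / 47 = -0.17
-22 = -22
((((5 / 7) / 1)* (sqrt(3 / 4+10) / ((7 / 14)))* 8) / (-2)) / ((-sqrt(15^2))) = 4* sqrt(43) / 21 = 1.25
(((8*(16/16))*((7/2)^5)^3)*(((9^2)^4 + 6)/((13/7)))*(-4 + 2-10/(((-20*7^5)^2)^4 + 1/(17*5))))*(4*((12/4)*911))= -587401558801824125994.36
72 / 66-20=-208 / 11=-18.91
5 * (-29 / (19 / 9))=-1305 / 19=-68.68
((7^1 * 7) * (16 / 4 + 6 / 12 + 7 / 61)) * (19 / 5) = 524153 / 610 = 859.27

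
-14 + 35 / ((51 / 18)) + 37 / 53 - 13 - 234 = -223402 / 901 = -247.95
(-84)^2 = 7056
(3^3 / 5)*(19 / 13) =7.89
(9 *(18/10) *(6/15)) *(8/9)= 144/25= 5.76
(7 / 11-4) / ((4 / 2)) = -37 / 22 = -1.68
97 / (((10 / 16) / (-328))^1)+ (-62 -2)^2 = -234048 / 5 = -46809.60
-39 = -39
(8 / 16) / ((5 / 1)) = 1 / 10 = 0.10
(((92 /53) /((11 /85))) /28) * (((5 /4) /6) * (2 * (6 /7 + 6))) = 39100 /28567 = 1.37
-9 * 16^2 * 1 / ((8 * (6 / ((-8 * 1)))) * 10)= 192 / 5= 38.40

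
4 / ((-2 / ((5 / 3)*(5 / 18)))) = -25 / 27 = -0.93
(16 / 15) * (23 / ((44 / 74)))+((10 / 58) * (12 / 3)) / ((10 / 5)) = 199082 / 4785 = 41.61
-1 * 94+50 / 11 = -984 / 11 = -89.45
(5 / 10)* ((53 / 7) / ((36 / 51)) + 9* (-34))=-24803 / 168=-147.64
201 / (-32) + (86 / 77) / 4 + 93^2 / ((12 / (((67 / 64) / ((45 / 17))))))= 279.04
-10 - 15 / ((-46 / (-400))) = -3230 / 23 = -140.43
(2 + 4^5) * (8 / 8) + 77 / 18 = 18545 / 18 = 1030.28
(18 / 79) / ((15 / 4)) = 24 / 395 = 0.06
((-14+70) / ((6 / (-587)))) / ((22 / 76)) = -624568 / 33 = -18926.30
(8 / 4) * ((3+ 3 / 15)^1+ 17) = 202 / 5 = 40.40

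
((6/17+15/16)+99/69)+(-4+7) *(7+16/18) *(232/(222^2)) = 2.84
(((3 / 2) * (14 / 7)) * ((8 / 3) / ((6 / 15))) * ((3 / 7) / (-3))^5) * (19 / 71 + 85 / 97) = -157560 / 115749809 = -0.00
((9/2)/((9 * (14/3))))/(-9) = -1/84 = -0.01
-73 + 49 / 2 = -97 / 2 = -48.50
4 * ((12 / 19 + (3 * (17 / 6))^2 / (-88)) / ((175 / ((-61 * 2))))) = 11041 / 20900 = 0.53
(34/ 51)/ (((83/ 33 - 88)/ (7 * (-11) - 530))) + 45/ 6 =69023/ 5642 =12.23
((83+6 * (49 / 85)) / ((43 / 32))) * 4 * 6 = 5644032 / 3655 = 1544.19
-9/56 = -0.16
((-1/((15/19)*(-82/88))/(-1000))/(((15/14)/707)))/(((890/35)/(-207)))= 166528901/22806250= 7.30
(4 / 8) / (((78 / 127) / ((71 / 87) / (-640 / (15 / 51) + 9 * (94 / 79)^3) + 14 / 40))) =20577646420571 / 72296524478880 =0.28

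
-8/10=-4/5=-0.80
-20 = -20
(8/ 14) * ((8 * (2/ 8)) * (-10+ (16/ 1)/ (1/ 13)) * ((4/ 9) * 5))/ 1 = 3520/ 7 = 502.86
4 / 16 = 1 / 4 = 0.25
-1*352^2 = -123904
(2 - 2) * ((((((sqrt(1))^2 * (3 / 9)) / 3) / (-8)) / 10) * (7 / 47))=0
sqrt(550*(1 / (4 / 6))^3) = 43.08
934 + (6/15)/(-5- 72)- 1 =359203/385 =932.99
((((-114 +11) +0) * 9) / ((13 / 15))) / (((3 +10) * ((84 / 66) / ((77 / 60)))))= -112167 / 1352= -82.96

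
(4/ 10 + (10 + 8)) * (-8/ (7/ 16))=-11776/ 35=-336.46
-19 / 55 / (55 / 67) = -0.42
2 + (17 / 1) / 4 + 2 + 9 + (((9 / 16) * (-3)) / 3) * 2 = 129 / 8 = 16.12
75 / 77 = 0.97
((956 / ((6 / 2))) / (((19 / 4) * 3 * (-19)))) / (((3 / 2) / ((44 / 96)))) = -10516 / 29241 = -0.36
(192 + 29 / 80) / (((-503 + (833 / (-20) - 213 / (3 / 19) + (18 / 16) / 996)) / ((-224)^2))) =-5097.03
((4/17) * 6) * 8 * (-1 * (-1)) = 192/17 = 11.29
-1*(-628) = 628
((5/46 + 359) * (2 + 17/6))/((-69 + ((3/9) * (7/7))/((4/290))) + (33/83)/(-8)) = -2742154/70909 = -38.67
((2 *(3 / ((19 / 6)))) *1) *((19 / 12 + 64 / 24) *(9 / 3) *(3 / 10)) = 1377 / 190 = 7.25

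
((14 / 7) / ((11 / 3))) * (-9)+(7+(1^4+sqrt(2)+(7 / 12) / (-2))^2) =17 * sqrt(2) / 12+29099 / 6336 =6.60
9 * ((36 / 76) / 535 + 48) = 4391361 / 10165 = 432.01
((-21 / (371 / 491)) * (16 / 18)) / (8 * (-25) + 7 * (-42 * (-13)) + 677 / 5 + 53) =-4910 / 757317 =-0.01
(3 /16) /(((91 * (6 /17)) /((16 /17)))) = 0.01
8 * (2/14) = 8/7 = 1.14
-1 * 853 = -853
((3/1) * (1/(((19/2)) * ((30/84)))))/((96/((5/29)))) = 7/4408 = 0.00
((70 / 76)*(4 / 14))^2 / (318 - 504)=-0.00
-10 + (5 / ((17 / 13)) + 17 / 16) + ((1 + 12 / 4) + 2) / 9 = -3629 / 816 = -4.45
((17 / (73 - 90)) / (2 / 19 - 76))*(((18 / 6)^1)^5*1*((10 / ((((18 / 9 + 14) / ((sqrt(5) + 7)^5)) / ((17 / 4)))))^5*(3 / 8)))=217745222748884250201125900.00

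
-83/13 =-6.38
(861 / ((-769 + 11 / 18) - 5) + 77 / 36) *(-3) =-513989 / 167052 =-3.08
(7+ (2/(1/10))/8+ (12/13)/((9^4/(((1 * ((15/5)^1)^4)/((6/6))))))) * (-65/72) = -33385/3888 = -8.59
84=84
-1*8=-8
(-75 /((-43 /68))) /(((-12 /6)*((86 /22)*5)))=-5610 /1849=-3.03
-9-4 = -13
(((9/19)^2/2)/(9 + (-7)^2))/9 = 0.00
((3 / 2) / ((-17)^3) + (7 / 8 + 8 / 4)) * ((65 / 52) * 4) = 14.37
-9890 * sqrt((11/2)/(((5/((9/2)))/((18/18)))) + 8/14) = -989 * sqrt(27055)/7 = -23239.25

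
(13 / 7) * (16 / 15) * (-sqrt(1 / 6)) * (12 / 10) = -208 * sqrt(6) / 525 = -0.97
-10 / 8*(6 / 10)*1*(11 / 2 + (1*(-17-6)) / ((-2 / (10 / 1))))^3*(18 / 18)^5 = -41992563 / 32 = -1312267.59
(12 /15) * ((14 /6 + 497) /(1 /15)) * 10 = 59920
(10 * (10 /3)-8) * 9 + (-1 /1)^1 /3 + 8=707 /3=235.67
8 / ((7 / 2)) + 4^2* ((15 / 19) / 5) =640 / 133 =4.81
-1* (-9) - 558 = -549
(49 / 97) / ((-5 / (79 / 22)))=-3871 / 10670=-0.36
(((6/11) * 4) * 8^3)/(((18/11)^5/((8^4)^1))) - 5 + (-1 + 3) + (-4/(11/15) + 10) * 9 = 84445314499/216513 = 390024.22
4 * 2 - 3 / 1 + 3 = 8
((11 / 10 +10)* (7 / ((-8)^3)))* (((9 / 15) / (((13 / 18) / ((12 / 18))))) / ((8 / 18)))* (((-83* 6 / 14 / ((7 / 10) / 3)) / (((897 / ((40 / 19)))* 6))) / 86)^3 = 0.00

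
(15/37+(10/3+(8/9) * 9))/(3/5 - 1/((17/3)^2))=1882835/91242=20.64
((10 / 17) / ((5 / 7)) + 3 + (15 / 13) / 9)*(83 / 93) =217460 / 61659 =3.53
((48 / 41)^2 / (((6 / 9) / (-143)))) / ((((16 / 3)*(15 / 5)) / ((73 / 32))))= -281853 / 6724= -41.92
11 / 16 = 0.69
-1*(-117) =117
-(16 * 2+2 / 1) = -34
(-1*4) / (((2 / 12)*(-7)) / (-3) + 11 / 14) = -126 / 37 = -3.41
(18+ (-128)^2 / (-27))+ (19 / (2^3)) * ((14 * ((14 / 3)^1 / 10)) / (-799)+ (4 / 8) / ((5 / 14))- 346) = -1214352139 / 862920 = -1407.26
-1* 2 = -2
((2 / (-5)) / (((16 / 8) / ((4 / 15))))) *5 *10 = -8 / 3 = -2.67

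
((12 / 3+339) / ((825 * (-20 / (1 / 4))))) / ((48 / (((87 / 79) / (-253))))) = 9947 / 21106272000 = 0.00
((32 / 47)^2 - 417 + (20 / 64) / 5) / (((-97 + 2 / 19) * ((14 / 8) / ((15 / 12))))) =1398386225 / 455478128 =3.07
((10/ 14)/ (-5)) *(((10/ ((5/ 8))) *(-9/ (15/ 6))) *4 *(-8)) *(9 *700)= -1658880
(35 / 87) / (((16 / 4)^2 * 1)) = 35 / 1392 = 0.03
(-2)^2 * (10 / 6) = 20 / 3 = 6.67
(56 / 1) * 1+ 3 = 59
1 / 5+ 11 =56 / 5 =11.20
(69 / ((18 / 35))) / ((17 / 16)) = 6440 / 51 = 126.27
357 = 357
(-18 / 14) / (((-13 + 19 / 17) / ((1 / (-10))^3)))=-153 / 1414000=-0.00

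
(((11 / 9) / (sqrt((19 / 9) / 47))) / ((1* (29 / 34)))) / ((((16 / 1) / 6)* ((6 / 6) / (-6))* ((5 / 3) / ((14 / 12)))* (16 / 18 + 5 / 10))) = -35343* sqrt(893) / 137750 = -7.67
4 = 4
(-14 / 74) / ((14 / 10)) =-5 / 37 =-0.14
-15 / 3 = -5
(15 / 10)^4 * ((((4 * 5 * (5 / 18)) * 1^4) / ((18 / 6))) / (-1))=-75 / 8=-9.38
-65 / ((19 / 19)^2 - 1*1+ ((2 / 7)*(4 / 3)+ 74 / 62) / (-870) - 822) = 7362810 / 93111433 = 0.08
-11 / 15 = -0.73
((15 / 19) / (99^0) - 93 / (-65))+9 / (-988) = 2.21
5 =5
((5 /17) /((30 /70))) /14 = 5 /102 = 0.05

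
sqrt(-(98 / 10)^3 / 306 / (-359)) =343* sqrt(61030) / 915450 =0.09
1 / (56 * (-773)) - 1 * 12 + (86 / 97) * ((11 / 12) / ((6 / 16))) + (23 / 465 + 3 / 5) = -53791449059 / 5857515720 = -9.18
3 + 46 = 49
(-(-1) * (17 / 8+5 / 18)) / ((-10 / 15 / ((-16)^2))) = -2768 / 3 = -922.67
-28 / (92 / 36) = -252 / 23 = -10.96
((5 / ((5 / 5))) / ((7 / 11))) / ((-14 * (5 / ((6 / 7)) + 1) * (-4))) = 0.02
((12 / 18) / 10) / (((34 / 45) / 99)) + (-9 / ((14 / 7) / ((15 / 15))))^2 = 1971 / 68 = 28.99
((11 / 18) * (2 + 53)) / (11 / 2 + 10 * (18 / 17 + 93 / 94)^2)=386232605 / 545265504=0.71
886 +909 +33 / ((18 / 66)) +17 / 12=23009 / 12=1917.42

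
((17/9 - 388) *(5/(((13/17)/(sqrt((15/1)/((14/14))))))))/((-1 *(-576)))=-295375 *sqrt(15)/67392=-16.98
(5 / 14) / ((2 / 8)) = 10 / 7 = 1.43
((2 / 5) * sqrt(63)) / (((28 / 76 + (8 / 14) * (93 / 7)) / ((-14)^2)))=1094856 * sqrt(7) / 37055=78.17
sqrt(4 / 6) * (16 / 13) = 16 * sqrt(6) / 39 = 1.00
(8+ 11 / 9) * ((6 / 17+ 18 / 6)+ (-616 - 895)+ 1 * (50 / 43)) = -10155880 / 731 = -13893.13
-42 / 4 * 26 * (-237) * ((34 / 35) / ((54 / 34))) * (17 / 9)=10091302 / 135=74750.39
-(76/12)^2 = -361/9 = -40.11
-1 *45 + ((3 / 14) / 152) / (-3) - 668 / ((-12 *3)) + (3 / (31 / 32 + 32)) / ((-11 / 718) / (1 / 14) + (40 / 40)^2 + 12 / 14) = -22928018669 / 868830480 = -26.39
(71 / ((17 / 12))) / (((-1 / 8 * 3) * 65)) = -2272 / 1105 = -2.06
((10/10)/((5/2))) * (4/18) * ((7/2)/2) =7/45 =0.16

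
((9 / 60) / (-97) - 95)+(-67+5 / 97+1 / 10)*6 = -962419 / 1940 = -496.09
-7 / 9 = -0.78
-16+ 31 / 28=-417 / 28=-14.89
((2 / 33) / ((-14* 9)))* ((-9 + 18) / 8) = -1 / 1848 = -0.00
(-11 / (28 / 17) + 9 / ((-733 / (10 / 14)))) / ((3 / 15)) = -686255 / 20524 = -33.44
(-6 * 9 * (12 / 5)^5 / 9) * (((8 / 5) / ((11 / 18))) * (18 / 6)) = -644972544 / 171875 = -3752.57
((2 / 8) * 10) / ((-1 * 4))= -5 / 8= -0.62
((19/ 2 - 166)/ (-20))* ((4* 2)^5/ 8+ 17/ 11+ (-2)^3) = 2816061/ 88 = 32000.69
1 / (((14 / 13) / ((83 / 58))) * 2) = 1079 / 1624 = 0.66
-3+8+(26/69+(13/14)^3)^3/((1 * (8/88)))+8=210117297247666211/6787339817965056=30.96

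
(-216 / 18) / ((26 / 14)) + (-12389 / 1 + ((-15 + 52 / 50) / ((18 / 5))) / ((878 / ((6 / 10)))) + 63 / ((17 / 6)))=-12373.23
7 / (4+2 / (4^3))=224 / 129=1.74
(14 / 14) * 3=3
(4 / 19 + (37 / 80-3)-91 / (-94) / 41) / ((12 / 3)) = -6746639 / 11716160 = -0.58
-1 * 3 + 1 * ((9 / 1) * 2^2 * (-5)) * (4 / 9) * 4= -323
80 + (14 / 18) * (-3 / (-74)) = 17767 / 222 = 80.03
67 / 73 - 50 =-3583 / 73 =-49.08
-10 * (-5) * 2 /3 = 33.33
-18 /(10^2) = -9 /50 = -0.18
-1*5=-5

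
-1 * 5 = -5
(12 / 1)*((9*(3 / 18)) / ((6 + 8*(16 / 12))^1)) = 27 / 25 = 1.08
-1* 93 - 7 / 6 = -94.17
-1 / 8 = -0.12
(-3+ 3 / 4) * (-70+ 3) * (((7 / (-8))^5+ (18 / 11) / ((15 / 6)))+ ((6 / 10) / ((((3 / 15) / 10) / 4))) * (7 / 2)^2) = 1597677481989 / 7208960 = 221623.85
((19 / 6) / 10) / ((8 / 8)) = 19 / 60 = 0.32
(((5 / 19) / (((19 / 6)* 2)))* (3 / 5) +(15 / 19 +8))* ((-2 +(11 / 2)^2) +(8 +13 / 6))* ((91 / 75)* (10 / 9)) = 66744041 / 146205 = 456.51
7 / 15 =0.47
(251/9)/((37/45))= 1255/37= 33.92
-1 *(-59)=59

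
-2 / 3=-0.67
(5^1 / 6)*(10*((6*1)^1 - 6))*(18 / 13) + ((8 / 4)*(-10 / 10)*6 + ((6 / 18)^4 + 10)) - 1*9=-890 / 81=-10.99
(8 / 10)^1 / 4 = 1 / 5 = 0.20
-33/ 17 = -1.94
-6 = -6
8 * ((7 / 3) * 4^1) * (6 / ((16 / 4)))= 112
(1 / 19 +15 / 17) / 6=151 / 969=0.16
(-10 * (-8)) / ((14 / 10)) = 400 / 7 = 57.14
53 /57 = 0.93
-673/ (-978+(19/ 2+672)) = 1346/ 593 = 2.27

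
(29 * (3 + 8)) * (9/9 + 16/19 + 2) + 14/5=116701/95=1228.43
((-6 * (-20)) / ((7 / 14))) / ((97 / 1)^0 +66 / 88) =960 / 7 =137.14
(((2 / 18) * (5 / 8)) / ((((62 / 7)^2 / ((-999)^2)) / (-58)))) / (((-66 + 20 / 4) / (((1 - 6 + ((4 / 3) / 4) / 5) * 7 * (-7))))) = 95226778899 / 468968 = 203056.03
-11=-11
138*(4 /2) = 276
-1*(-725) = 725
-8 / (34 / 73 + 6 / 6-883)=73 / 8044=0.01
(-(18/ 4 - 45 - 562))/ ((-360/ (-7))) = 1687/ 144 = 11.72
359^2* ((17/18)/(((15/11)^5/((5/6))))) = 352859036827/16402500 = 21512.52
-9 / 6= -3 / 2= -1.50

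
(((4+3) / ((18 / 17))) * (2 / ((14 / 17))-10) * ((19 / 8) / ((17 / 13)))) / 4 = -13091 / 576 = -22.73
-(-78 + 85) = -7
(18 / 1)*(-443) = -7974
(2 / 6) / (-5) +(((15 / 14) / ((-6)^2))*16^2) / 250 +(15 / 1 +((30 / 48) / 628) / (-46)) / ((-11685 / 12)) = -1219130851 / 23628939600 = -0.05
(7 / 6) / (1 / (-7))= -49 / 6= -8.17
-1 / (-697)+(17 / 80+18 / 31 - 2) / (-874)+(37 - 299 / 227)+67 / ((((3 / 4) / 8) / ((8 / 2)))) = 2977792254564401 / 1028828540640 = 2894.35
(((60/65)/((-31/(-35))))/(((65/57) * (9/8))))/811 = 4256/4248829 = 0.00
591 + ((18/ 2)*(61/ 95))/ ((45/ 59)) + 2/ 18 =2559391/ 4275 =598.69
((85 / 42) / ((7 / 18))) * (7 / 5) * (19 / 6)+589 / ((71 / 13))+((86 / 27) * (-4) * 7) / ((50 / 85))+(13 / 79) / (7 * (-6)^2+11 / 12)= -20.70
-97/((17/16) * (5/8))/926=-6208/39355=-0.16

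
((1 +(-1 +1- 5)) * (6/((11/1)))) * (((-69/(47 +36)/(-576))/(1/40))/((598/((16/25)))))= -8/59345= -0.00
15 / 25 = 0.60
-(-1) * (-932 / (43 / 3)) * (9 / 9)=-2796 / 43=-65.02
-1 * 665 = -665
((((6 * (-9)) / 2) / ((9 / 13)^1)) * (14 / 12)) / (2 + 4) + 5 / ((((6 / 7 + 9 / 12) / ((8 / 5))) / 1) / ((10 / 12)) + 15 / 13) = -5005 / 916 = -5.46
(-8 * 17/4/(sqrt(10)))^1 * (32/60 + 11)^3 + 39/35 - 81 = -88021189 * sqrt(10)/16875 - 2796/35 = -16574.55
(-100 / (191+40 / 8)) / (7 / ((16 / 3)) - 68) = 400 / 52283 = 0.01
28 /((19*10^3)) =7 /4750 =0.00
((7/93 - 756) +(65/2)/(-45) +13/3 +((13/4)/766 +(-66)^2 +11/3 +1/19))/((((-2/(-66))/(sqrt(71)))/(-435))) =-93455044347335 * sqrt(71)/1804696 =-436342852.61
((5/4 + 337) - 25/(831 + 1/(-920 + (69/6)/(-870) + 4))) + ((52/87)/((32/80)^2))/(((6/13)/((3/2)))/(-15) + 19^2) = 3657960668401587271/10815001063580028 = 338.23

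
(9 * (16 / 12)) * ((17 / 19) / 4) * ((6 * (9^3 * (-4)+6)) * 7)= -6233220 / 19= -328064.21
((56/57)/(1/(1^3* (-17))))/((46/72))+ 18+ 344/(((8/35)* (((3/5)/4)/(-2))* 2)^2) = 1150916728/3933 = 292630.75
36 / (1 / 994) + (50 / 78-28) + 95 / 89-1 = 124111535 / 3471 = 35756.71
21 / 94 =0.22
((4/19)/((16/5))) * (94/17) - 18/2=-5579/646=-8.64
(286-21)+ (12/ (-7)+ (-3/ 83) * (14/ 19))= 2906117/ 11039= 263.26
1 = 1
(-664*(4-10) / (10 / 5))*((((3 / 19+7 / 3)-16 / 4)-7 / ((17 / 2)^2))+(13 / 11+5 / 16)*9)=2849920453 / 120802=23591.67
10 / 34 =5 / 17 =0.29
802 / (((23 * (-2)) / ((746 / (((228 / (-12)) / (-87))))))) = -26025702 / 437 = -59555.38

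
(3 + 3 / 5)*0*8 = 0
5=5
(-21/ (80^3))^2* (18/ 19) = 3969/ 2490368000000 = 0.00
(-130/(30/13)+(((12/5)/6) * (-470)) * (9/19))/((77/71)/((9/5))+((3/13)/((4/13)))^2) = -28242096/226309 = -124.79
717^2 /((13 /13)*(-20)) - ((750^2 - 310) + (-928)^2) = -28981569 /20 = -1449078.45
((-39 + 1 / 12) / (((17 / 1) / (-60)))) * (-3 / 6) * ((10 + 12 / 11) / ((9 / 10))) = -1424350 / 1683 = -846.32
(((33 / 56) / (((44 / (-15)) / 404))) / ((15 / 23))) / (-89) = 1.40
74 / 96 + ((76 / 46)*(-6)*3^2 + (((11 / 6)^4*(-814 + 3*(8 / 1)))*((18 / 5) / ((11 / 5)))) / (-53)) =32842985 / 175536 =187.10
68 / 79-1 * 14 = -1038 / 79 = -13.14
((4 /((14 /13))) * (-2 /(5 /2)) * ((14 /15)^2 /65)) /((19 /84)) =-6272 /35625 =-0.18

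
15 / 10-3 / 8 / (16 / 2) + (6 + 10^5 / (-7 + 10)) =6401431 / 192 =33340.79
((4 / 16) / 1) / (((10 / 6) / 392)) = 294 / 5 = 58.80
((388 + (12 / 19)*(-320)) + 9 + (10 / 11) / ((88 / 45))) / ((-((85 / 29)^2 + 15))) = -1510879207 / 182448640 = -8.28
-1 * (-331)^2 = -109561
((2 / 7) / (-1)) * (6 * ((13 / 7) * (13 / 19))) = -2.18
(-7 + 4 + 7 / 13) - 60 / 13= -92 / 13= -7.08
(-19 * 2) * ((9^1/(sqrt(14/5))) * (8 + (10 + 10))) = -5722.75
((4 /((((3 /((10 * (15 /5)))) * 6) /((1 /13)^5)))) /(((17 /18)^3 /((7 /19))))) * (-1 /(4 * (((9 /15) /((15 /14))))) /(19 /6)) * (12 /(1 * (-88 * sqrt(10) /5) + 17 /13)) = 14580000 /2598360593833121 + 256608000 * sqrt(10) /3397856161166389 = 0.00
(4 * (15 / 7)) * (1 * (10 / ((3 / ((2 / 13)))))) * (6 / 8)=300 / 91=3.30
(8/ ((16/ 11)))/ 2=11/ 4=2.75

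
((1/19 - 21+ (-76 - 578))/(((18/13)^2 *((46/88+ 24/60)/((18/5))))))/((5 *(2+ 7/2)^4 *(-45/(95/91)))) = 0.01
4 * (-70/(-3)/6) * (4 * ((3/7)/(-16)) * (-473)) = 788.33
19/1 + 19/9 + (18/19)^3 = 1355698/61731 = 21.96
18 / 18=1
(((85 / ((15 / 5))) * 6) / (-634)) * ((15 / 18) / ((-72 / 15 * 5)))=425 / 45648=0.01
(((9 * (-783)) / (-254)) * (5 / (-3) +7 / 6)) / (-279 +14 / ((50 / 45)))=3915 / 75184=0.05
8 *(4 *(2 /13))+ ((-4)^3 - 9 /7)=-5493 /91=-60.36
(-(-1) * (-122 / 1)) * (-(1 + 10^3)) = 122122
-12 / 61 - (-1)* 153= 9321 / 61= 152.80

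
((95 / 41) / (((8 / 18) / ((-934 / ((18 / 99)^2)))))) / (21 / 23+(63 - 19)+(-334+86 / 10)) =617338975 / 1175552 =525.15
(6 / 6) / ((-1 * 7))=-1 / 7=-0.14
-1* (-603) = 603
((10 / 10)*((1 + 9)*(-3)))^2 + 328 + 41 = 1269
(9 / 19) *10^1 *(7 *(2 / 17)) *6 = 7560 / 323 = 23.41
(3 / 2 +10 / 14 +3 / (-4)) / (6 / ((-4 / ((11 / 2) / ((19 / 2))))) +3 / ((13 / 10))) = 10127 / 9954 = 1.02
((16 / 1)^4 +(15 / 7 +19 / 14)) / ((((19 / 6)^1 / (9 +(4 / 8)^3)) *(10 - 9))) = 28706301 / 152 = 188857.24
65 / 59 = 1.10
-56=-56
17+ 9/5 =18.80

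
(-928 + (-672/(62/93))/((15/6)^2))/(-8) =3404/25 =136.16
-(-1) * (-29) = -29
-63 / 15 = -21 / 5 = -4.20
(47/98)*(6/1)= 141/49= 2.88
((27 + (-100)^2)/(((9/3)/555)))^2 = 3441006450025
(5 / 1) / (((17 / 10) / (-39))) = -114.71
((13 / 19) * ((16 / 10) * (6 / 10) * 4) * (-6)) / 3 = -2496 / 475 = -5.25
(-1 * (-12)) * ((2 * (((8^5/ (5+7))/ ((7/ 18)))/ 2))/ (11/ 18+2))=10616832/ 329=32270.01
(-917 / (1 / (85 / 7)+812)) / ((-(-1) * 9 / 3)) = -11135 / 29583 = -0.38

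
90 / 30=3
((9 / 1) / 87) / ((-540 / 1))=-1 / 5220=-0.00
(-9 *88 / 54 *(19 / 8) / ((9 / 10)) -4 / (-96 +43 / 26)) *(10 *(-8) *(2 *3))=409692320 / 22077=18557.43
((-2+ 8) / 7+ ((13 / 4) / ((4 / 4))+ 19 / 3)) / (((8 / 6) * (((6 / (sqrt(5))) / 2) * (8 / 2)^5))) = 877 * sqrt(5) / 344064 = 0.01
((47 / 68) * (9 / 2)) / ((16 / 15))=6345 / 2176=2.92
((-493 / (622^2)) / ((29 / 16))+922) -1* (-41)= 93142255 / 96721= 963.00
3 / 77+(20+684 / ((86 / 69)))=1883395 / 3311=568.83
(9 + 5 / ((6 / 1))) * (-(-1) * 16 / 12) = 13.11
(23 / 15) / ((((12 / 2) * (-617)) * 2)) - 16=-1776983 / 111060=-16.00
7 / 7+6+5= 12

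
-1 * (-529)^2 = -279841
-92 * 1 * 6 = -552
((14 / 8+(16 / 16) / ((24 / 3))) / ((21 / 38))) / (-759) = -95 / 21252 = -0.00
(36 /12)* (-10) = -30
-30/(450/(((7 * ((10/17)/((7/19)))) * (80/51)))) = -3040/2601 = -1.17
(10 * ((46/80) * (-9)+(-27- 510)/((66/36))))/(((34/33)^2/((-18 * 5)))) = 584304435/2312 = 252726.83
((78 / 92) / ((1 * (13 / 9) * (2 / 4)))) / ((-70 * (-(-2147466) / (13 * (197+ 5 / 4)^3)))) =-58345239069 / 73758298880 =-0.79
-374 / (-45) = 374 / 45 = 8.31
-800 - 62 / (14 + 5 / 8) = -94096 / 117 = -804.24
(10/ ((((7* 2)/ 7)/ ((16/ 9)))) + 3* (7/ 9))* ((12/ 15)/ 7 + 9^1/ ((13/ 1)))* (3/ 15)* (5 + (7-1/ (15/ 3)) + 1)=2372288/ 102375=23.17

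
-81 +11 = -70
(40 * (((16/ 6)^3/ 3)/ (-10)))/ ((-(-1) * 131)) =-0.19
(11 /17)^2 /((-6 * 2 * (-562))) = 121 /1949016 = 0.00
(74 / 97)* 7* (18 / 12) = 777 / 97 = 8.01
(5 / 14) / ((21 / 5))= 25 / 294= 0.09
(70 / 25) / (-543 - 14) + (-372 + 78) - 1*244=-1498344 / 2785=-538.01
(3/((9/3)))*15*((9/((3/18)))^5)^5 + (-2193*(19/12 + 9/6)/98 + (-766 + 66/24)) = 120011073809175424844913432383890331821795902879/392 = 306150698492794451134983200000000000000000000.00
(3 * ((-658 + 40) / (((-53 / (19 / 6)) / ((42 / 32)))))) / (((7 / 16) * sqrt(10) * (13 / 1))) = 17613 * sqrt(10) / 6890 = 8.08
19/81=0.23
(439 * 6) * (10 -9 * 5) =-92190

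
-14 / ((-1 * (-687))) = -14 / 687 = -0.02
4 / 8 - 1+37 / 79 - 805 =-127195 / 158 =-805.03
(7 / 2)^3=343 / 8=42.88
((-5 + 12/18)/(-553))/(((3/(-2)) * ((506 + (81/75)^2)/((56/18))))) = -5000/156026817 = -0.00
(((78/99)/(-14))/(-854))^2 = 169/38917031076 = 0.00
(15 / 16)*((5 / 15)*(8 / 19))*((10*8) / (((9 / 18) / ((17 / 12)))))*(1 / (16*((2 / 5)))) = 2125 / 456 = 4.66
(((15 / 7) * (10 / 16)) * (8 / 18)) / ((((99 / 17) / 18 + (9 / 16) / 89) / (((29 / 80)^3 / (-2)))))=-36900557 / 858547200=-0.04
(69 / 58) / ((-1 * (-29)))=69 / 1682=0.04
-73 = -73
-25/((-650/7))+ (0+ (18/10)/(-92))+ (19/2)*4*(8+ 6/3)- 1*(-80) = 2752293/5980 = 460.25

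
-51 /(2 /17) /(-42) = 289 /28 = 10.32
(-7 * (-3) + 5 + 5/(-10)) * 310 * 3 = 23715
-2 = -2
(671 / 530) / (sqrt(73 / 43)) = 671 * sqrt(3139) / 38690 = 0.97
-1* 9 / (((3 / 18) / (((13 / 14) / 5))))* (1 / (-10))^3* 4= 0.04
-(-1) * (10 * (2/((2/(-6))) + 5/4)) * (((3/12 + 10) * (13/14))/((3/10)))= -1506.99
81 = 81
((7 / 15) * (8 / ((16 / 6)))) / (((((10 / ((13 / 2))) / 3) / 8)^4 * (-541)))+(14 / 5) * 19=-169164142 / 1690625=-100.06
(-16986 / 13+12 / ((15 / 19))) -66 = -88232 / 65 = -1357.42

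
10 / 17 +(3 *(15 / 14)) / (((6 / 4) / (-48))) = -12170 / 119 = -102.27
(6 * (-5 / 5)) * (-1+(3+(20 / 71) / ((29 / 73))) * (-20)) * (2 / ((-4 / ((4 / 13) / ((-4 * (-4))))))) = -464397 / 107068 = -4.34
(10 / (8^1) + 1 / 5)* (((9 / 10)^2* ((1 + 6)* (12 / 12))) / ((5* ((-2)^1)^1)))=-16443 / 20000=-0.82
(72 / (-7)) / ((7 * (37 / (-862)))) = 62064 / 1813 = 34.23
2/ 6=1/ 3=0.33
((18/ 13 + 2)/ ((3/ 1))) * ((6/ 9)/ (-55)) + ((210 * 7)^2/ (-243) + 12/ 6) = -8890.61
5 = 5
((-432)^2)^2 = 34828517376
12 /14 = 0.86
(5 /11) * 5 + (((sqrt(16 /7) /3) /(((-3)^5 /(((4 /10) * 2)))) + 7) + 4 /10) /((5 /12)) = 5509 /275 -64 * sqrt(7) /42525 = 20.03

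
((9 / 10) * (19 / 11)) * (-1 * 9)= -1539 / 110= -13.99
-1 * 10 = -10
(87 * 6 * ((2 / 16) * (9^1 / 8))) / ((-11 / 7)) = -16443 / 352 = -46.71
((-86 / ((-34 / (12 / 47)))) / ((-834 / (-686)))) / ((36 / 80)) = 1179920 / 999549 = 1.18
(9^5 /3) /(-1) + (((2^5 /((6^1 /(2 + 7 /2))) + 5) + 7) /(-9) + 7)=-531376 /27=-19680.59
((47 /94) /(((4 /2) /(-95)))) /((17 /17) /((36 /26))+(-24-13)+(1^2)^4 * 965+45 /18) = -855 /33524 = -0.03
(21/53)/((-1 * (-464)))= 21/24592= 0.00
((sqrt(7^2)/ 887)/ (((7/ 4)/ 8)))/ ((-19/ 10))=-320/ 16853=-0.02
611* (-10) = -6110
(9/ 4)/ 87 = 3/ 116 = 0.03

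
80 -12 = 68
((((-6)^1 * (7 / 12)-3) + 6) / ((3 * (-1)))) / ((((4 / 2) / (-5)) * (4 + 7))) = -5 / 132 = -0.04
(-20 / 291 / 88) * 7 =-35 / 6402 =-0.01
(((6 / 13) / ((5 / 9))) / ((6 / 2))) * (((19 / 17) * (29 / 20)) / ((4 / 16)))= 9918 / 5525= 1.80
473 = 473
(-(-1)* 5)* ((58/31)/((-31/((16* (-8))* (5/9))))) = 185600/8649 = 21.46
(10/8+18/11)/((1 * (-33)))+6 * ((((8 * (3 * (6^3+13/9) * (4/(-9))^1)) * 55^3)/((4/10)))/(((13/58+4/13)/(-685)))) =13022853523794247219/1746756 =7455450860792.38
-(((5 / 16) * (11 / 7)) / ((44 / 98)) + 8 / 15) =-781 / 480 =-1.63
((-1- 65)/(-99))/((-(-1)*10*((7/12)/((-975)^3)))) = -741487500/7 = -105926785.71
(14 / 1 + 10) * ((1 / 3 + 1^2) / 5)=32 / 5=6.40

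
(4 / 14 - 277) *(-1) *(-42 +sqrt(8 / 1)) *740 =-8600280 +2866760 *sqrt(2) / 7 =-8021107.02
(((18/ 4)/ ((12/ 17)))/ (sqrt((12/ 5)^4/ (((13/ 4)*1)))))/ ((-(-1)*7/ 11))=4675*sqrt(13)/ 5376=3.14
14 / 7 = 2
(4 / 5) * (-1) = -4 / 5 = -0.80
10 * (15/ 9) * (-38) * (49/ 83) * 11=-1024100/ 249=-4112.85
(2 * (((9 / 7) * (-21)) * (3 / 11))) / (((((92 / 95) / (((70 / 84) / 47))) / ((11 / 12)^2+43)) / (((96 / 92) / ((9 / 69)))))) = -8996025 / 95128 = -94.57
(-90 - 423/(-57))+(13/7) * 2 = -10489/133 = -78.86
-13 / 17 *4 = -52 / 17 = -3.06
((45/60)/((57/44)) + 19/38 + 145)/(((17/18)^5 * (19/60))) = 314669759040/512568377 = 613.91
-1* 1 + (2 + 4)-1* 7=-2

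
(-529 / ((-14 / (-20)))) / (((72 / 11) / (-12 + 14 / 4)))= 494615 / 504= 981.38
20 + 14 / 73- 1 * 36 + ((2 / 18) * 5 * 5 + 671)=432286 / 657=657.97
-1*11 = -11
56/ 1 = 56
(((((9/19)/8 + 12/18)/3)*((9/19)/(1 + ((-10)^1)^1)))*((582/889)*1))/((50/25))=-32107/7702296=-0.00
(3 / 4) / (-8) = -3 / 32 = -0.09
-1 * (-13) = 13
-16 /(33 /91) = -1456 /33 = -44.12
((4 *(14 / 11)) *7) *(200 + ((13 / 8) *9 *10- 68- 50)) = 8134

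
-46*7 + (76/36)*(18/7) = -2216/7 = -316.57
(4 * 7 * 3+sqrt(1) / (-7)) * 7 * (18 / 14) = 754.71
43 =43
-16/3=-5.33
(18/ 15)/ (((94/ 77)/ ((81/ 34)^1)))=18711/ 7990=2.34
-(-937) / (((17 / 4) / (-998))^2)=14932091968 / 289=51668138.30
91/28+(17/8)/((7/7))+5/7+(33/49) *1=6.76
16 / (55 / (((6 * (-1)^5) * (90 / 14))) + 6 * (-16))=-864 / 5261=-0.16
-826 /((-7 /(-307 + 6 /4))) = -36049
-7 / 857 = -0.01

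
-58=-58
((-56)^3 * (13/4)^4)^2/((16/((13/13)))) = 95969903594929/4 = 23992475898732.25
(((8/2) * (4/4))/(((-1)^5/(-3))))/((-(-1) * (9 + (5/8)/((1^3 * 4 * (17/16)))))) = 408/311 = 1.31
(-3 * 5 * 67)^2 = 1010025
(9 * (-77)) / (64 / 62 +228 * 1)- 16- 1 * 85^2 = -51432583 / 7100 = -7244.03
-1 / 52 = -0.02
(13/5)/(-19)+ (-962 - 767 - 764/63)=-10421464/5985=-1741.26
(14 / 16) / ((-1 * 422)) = -7 / 3376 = -0.00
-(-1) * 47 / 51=47 / 51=0.92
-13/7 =-1.86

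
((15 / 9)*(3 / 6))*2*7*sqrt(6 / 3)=35*sqrt(2) / 3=16.50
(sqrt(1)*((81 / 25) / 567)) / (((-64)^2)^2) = 1 / 2936012800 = 0.00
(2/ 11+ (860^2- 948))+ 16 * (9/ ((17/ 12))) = 138146966/ 187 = 738753.83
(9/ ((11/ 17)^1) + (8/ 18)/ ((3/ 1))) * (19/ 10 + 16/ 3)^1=181195/ 1782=101.68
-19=-19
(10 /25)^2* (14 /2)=28 /25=1.12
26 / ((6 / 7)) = 91 / 3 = 30.33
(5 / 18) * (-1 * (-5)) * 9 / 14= 25 / 28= 0.89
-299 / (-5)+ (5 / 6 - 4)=1699 / 30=56.63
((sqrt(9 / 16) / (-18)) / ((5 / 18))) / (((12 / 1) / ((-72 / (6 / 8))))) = 6 / 5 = 1.20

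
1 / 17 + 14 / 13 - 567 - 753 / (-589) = -73491571 / 130169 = -564.59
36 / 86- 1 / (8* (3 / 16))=-32 / 129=-0.25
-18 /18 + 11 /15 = -4 /15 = -0.27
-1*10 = -10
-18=-18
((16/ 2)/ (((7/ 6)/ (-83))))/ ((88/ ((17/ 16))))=-4233/ 616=-6.87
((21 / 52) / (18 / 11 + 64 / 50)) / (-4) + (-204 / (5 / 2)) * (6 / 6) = -68089803 / 834080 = -81.63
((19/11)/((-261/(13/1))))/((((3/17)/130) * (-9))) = 545870/77517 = 7.04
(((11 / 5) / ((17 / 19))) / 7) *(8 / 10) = 836 / 2975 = 0.28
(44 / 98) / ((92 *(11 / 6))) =3 / 1127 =0.00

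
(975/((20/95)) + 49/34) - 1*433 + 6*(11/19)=5430489/1292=4203.16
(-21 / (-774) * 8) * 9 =84 / 43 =1.95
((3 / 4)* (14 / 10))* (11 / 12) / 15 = 77 / 1200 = 0.06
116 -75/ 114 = 4383/ 38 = 115.34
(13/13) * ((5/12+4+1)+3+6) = 173/12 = 14.42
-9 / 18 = -1 / 2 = -0.50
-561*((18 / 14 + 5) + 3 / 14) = -7293 / 2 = -3646.50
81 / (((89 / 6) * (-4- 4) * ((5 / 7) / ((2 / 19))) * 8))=-1701 / 135280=-0.01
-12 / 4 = -3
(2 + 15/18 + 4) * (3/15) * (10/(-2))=-41/6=-6.83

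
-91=-91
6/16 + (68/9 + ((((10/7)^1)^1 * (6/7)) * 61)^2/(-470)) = -32012683/8124984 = -3.94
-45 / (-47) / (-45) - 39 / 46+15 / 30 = -399 / 1081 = -0.37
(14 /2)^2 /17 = 49 /17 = 2.88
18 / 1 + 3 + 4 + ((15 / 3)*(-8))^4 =2560025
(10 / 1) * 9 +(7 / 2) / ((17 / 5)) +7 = 3333 / 34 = 98.03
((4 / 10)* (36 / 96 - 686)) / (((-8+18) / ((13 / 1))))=-14261 / 40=-356.52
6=6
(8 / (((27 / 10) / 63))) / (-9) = -20.74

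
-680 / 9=-75.56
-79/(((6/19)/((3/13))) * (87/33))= -16511/754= -21.90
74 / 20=37 / 10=3.70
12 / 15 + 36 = 184 / 5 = 36.80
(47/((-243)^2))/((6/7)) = 329/354294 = 0.00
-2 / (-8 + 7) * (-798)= -1596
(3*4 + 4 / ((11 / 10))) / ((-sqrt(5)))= -172*sqrt(5) / 55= -6.99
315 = 315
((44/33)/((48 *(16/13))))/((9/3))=13/1728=0.01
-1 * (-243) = 243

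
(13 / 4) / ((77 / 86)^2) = 24037 / 5929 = 4.05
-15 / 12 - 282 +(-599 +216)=-2665 / 4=-666.25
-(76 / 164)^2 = -361 / 1681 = -0.21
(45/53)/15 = 3/53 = 0.06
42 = 42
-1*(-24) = 24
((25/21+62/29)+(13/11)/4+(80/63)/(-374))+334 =461390779/1366596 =337.62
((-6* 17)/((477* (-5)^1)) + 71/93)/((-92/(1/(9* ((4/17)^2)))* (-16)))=1914047/1741317120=0.00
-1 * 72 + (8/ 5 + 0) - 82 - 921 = -5367/ 5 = -1073.40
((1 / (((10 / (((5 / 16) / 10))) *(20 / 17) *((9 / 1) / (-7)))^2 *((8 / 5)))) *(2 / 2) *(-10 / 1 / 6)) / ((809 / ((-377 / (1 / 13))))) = 69403061 / 2576705126400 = 0.00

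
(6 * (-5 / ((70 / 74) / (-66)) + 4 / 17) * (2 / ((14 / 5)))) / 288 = 103855 / 19992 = 5.19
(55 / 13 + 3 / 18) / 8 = 343 / 624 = 0.55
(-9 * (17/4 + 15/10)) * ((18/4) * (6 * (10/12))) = -1164.38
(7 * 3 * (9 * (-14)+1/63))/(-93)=28.45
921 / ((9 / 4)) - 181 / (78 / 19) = 28489 / 78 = 365.24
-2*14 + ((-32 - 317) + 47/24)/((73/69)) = -207919/584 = -356.03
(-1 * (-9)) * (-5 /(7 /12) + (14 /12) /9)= -3191 /42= -75.98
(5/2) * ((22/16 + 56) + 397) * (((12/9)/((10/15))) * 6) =54525/4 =13631.25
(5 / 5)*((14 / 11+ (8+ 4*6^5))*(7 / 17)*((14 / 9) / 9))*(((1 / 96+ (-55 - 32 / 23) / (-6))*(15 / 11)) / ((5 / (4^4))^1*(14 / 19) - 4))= -29420264734000 / 4127269707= -7128.26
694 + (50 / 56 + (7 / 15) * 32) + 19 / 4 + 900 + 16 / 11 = 3733031 / 2310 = 1616.03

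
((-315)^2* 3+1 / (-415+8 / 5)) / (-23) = -615294220 / 47541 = -12942.39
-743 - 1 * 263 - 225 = -1231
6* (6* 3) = 108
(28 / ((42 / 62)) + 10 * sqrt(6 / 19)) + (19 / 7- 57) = -272 / 21 + 10 * sqrt(114) / 19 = -7.33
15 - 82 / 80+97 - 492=-381.02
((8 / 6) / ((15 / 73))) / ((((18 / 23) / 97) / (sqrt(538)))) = 18654.71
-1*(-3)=3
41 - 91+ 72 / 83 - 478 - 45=-572.13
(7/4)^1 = 7/4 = 1.75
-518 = -518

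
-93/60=-31/20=-1.55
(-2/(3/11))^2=484/9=53.78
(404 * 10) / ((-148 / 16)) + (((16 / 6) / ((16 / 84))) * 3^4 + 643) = 49589 / 37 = 1340.24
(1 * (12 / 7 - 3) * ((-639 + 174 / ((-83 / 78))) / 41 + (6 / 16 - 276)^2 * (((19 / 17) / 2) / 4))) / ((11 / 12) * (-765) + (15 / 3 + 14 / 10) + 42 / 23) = 324766632188115 / 16524370814336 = 19.65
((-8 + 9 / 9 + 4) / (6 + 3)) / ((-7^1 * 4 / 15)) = 5 / 28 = 0.18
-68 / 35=-1.94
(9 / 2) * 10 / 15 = 3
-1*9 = -9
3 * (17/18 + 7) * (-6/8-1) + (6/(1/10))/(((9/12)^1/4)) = 6679/24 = 278.29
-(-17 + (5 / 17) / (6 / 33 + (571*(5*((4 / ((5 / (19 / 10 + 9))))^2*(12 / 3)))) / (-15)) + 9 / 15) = 1664421496669 / 101489084210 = 16.40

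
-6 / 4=-3 / 2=-1.50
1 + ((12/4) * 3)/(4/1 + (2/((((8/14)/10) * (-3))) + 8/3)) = -4/5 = -0.80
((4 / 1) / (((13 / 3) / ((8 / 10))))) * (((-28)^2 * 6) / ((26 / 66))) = 7451136 / 845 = 8817.91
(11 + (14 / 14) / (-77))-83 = -5545 / 77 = -72.01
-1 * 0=0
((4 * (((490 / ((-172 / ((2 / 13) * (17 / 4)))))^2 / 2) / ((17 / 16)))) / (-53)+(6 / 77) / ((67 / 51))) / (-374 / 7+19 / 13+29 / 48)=262124558016 / 210647108535721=0.00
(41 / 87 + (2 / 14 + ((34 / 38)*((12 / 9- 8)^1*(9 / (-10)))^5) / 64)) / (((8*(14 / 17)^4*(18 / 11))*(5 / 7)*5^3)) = 2324381161421 / 11430296640000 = 0.20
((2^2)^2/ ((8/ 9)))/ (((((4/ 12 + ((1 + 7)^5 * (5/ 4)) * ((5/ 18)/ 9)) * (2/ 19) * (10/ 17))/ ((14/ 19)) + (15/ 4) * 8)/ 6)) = 260253/ 328360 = 0.79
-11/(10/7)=-77/10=-7.70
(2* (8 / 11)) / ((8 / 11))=2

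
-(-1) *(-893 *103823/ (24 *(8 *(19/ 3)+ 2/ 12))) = -92713939/ 1220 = -75995.03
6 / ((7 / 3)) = 18 / 7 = 2.57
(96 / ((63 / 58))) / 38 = 928 / 399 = 2.33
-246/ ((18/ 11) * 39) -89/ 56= -35669/ 6552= -5.44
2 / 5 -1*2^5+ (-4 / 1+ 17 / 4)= -627 / 20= -31.35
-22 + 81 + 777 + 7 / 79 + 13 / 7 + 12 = 470020 / 553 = 849.95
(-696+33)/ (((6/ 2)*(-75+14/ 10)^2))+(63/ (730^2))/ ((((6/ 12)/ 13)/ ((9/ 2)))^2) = 1.58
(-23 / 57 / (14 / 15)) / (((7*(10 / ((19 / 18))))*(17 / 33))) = -253 / 19992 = -0.01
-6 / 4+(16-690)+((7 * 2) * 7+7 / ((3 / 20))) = -3185 / 6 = -530.83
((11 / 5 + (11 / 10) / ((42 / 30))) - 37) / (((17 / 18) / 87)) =-3133.32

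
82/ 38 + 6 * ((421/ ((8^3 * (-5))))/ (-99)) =1739839/ 802560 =2.17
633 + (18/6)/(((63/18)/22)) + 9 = 4626/7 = 660.86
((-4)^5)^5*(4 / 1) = -4503599627370496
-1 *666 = -666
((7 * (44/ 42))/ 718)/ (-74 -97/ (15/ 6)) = -55/ 607428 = -0.00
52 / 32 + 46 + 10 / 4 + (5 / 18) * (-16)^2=8729 / 72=121.24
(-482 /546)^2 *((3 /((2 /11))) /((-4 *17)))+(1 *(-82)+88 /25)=-6644879651 /84466200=-78.67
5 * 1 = 5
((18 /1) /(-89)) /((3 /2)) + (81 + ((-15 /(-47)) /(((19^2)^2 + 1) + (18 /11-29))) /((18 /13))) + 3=83.87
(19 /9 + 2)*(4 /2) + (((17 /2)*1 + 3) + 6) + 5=553 /18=30.72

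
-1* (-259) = 259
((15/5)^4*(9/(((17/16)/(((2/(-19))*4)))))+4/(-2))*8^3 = -48106496/323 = -148936.52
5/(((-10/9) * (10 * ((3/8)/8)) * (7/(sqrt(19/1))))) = -48 * sqrt(19)/35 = -5.98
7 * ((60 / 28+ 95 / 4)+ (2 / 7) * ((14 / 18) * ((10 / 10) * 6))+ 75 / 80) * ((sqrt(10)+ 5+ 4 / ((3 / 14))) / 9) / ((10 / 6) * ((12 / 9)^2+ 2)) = 9463 * sqrt(10) / 2720+ 671873 / 8160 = 93.34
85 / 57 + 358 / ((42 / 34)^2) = 1978273 / 8379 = 236.10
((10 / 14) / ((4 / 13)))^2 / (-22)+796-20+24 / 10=67108091 / 86240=778.16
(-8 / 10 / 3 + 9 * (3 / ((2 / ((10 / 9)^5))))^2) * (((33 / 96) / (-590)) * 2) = -34217162023 / 507951307800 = -0.07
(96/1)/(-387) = -32/129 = -0.25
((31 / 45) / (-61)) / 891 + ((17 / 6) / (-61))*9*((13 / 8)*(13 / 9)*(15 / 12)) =-191990209 / 156530880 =-1.23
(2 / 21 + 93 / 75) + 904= 905.34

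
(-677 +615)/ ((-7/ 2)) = 17.71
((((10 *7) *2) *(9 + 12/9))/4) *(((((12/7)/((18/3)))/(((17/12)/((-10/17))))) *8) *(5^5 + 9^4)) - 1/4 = -3843405089/1156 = -3324744.89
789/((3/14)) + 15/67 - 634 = 204231/67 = 3048.22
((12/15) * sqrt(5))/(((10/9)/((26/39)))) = 12 * sqrt(5)/25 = 1.07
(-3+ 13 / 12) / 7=-23 / 84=-0.27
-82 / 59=-1.39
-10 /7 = -1.43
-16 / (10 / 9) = -72 / 5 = -14.40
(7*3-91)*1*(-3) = 210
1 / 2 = 0.50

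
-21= -21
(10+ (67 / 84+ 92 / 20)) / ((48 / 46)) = 148741 / 10080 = 14.76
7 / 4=1.75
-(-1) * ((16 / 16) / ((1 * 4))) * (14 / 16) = 7 / 32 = 0.22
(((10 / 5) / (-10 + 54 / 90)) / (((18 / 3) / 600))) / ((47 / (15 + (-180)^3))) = 2640101.86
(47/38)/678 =47/25764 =0.00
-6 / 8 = -3 / 4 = -0.75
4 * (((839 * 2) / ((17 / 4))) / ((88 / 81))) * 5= 1359180 / 187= 7268.34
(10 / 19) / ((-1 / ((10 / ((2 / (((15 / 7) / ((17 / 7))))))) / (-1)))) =750 / 323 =2.32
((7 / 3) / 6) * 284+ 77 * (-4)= -1778 / 9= -197.56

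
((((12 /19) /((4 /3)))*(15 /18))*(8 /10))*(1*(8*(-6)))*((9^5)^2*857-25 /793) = -682451183722745088 /15067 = -45294430458800.36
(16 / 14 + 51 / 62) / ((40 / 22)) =9383 / 8680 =1.08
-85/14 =-6.07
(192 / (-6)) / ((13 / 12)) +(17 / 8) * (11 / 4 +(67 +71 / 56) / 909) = -124595299 / 5294016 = -23.54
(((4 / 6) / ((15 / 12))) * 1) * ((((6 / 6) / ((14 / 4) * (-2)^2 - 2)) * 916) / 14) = 916 / 315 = 2.91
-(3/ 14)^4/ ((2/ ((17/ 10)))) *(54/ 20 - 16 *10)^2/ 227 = -3407151033/ 17440864000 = -0.20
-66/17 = -3.88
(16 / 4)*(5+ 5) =40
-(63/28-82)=319/4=79.75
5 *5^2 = 125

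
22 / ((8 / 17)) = 46.75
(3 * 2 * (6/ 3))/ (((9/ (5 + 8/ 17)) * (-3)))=-124/ 51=-2.43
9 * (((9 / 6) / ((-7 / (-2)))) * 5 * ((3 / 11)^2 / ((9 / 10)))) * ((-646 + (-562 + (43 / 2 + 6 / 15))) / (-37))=1601235 / 31339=51.09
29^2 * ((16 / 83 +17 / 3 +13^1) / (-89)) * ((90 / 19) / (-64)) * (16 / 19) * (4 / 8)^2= 2.78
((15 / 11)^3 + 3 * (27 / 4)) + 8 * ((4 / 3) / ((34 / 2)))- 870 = -229868651 / 271524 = -846.59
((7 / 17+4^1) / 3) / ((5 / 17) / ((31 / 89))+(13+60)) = 775 / 38916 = 0.02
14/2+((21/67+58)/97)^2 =7.36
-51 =-51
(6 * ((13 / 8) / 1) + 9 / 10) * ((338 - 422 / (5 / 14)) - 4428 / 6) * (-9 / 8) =3789909 / 200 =18949.54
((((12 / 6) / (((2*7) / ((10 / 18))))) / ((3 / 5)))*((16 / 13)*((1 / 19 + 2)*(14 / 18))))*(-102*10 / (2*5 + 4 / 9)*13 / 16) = -55250 / 2679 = -20.62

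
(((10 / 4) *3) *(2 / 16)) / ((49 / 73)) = 1095 / 784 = 1.40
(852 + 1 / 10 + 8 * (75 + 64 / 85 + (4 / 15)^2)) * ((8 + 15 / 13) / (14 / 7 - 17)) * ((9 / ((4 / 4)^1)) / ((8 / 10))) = -78112979 / 7800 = -10014.48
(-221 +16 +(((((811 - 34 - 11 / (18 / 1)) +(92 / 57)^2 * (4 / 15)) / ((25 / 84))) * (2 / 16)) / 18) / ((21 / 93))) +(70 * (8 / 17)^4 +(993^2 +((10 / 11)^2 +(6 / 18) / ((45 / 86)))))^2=26133534373653399561462749642887303 / 26877993333371335089000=972302286465.95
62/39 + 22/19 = 2036/741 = 2.75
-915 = -915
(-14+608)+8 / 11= 6542 / 11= 594.73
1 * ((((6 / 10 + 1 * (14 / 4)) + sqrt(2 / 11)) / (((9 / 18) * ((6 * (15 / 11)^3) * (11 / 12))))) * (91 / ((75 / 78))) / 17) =104104 * sqrt(22) / 1434375 + 23475452 / 7171875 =3.61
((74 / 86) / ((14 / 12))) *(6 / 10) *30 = 3996 / 301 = 13.28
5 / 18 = 0.28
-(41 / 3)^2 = -1681 / 9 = -186.78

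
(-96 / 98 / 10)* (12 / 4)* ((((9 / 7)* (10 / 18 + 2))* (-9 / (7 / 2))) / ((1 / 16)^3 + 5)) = 40697856 / 81958135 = 0.50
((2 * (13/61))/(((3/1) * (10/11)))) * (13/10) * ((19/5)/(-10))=-35321/457500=-0.08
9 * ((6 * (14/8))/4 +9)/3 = 279/8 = 34.88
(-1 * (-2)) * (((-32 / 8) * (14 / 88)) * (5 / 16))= -35 / 88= -0.40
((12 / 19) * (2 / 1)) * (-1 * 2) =-48 / 19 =-2.53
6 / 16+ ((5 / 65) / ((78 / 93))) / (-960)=121649 / 324480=0.37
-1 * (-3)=3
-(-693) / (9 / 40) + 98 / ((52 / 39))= 6307 / 2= 3153.50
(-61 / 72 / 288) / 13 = -61 / 269568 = -0.00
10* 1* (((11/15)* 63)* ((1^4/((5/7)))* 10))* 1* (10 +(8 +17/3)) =153076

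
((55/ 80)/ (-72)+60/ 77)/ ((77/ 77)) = 0.77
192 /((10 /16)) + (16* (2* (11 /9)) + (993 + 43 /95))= 1145498 /855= 1339.76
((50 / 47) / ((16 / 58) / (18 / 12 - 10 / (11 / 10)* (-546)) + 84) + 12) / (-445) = -75117071373 / 2782654622030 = -0.03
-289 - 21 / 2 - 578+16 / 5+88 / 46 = -200649 / 230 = -872.39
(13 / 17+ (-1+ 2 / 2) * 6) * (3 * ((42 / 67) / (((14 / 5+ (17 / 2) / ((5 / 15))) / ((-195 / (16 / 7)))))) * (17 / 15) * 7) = -2608515 / 75844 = -34.39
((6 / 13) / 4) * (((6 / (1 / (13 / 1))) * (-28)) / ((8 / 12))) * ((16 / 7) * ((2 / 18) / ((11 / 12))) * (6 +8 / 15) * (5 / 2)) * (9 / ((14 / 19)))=-229824 / 11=-20893.09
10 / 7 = 1.43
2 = 2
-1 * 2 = -2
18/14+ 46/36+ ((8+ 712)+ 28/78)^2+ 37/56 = 44199553441/85176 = 518920.28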